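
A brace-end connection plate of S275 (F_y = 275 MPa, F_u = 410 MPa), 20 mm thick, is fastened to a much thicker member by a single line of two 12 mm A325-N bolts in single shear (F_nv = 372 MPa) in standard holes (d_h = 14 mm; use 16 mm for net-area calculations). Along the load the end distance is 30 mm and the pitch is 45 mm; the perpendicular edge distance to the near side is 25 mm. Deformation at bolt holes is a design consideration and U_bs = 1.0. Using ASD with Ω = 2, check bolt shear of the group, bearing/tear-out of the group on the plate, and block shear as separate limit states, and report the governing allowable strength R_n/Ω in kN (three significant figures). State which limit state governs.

Bolt shear: A_b = π·12²/4 = 113.1 mm²; R_n = 372 × 113.1 × 2 × 1 / 1000 = 84.14 kN → 84.14 / 2 = 42.1 kN.
Bearing: edge l_c = 23, r_n = 226.3 kN; interior l_c = 31, r_n = 236.2 kN; R_n = 226.3 + 1·236.2 = 462.5 kN → 231 kN.
Block shear: A_gv = 1500, A_nv = 1020, A_nt = 340 mm²; R_n = min(0.6F_uA_nv, 0.6F_yA_gv) + U_bs·F_u·A_nt = 386.9 kN → 193 kN.
Bolt shear governs: 42.1 kN.

42.1 kN (bolt shear governs)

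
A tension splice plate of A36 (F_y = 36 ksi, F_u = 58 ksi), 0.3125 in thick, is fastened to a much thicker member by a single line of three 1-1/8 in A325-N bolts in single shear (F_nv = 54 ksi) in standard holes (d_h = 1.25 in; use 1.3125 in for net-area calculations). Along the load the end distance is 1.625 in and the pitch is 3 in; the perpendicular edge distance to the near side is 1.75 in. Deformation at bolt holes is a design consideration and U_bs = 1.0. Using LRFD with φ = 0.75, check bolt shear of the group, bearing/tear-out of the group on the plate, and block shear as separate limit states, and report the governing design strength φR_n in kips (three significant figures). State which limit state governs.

50.3 kips (block shear governs)

Bolt shear: A_b = π·1.125²/4 = 0.994 in²; R_n = 54 × 0.994 × 3 × 1 = 161 kips → 0.75 × 161 = 121 kips.
Bearing: edge l_c = 1, r_n = 21.75 kips; interior l_c = 1.75, r_n = 38.06 kips; R_n = 21.75 + 2·38.06 = 97.88 kips → 73.4 kips.
Block shear: A_gv = 2.383, A_nv = 1.357, A_nt = 0.3418 in²; R_n = min(0.6F_uA_nv, 0.6F_yA_gv) + U_bs·F_u·A_nt = 67.06 kips → 50.3 kips.
Block shear governs: 50.3 kips.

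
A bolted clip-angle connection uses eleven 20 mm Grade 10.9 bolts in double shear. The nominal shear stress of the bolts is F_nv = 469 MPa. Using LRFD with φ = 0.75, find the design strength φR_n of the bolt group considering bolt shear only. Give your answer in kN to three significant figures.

A_b = π × 20² / 4 = 314.2 mm².
R_n = F_nv · A_b · n · n_s = 469 × 314.2 × 11 × 2 / 1000 = 3241 kN.
Design strength φR_n = 0.75 × 3241 = 2430 kN.

2430 kN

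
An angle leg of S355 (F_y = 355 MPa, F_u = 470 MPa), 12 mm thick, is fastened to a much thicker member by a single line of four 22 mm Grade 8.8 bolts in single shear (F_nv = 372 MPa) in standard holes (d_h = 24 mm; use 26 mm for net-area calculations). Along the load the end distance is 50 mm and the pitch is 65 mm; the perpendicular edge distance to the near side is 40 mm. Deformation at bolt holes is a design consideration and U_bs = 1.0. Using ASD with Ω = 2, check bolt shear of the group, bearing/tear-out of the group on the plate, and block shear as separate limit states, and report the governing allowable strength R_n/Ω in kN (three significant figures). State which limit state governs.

283 kN (bolt shear governs)

Bolt shear: A_b = π·22²/4 = 380.1 mm²; R_n = 372 × 380.1 × 4 × 1 / 1000 = 565.6 kN → 565.6 / 2 = 283 kN.
Bearing: edge l_c = 38, r_n = 257.2 kN; interior l_c = 41, r_n = 277.5 kN; R_n = 257.2 + 3·277.5 = 1090 kN → 545 kN.
Block shear: A_gv = 2940, A_nv = 1848, A_nt = 324 mm²; R_n = min(0.6F_uA_nv, 0.6F_yA_gv) + U_bs·F_u·A_nt = 673.4 kN → 337 kN.
Bolt shear governs: 283 kN.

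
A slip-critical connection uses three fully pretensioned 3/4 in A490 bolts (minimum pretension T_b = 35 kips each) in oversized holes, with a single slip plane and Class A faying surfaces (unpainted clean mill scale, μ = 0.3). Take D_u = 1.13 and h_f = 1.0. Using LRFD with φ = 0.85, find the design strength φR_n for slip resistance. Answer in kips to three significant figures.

30.3 kips

R_n = μ · D_u · h_f · T_b · n_s · n_b = 0.3 × 1.13 × 1.0 × 35 × 1 × 3 = 35.59 kips.
Design strength φR_n = 0.85 × 35.59 = 30.3 kips.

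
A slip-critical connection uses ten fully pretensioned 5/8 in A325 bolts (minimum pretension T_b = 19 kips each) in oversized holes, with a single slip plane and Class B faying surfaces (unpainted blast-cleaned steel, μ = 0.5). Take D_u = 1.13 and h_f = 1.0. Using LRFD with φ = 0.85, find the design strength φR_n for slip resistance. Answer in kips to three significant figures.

R_n = μ · D_u · h_f · T_b · n_s · n_b = 0.5 × 1.13 × 1.0 × 19 × 1 × 10 = 107.3 kips.
Design strength φR_n = 0.85 × 107.3 = 91.2 kips.

91.2 kips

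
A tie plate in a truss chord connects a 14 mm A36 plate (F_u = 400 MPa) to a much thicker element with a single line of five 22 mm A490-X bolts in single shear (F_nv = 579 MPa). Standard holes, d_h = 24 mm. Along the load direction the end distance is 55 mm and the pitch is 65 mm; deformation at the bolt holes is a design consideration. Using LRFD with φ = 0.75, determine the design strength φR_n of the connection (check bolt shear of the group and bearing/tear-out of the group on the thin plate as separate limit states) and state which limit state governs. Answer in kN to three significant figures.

825 kN (bolt shear governs)

Bolt shear: A_b = π·22²/4 = 380.1 mm²; R_n = 579 × 380.1 × 5 × 1 / 1000 = 1100 kN → 0.75 × 1100 = 825 kN.
Bearing (1.2 l_c t F_u ≤ 2.4 d t F_u): upper limit = 2.4·22·14·400 / 1000 = 295.7 kN.
  Edge l_c = 55 − 24/2 = 43 → r_n = 289 kN; interior l_c = 65 − 24 = 41 → r_n = 275.5 kN.
  R_n,bearing = 1·289 + 4·275.5 = 1391 kN → 0.75 × 1391 = 1040 kN.
Bolt shear governs: 825 kN.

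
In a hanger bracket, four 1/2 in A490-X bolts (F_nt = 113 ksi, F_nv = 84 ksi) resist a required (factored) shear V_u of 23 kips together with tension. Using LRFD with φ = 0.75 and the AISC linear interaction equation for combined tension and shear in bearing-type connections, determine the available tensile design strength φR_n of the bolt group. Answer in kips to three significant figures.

55.6 kips

A_b = π·0.5²/4 = 0.1963 in²; f_rv = 23 / (4 × 0.1963) = 29.28 ksi.
F'_nt = 1.3 F_nt − (F_nt / φF_nv) f_rv = 1.3·113 − (113/(0.75·84))·29.28 = 94.37 ksi, capped at F_nt → F'_nt = 94.37 ksi.
R_n = F'_nt · A_b · n = 94.37 × 0.1963 × 4 = 74.12 kips.
Design strength φR_n = 0.75 × 74.12 = 55.6 kips.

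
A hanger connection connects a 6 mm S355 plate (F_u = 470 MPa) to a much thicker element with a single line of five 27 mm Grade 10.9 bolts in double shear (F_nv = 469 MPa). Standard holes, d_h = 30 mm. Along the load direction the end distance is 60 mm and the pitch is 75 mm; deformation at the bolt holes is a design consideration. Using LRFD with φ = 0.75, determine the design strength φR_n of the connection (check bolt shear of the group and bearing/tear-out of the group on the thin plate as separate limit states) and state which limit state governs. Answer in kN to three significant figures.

571 kN (bearing governs)

Bolt shear: A_b = π·27²/4 = 572.6 mm²; R_n = 469 × 572.6 × 5 × 2 / 1000 = 2685 kN → 0.75 × 2685 = 2010 kN.
Bearing (1.2 l_c t F_u ≤ 2.4 d t F_u): upper limit = 2.4·27·6·470 / 1000 = 182.7 kN.
  Edge l_c = 60 − 30/2 = 45 → r_n = 152.3 kN; interior l_c = 75 − 30 = 45 → r_n = 152.3 kN.
  R_n,bearing = 1·152.3 + 4·152.3 = 761.4 kN → 0.75 × 761.4 = 571 kN.
Bearing governs: 571 kN.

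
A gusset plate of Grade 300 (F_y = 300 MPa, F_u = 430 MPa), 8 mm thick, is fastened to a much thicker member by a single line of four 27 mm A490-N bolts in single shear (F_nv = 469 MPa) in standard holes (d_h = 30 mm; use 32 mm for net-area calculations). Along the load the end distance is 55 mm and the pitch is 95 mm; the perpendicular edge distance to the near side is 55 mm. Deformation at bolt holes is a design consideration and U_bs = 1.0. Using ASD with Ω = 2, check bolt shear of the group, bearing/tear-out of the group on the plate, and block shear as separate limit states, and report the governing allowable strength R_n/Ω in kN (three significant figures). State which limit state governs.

302 kN (block shear governs)

Bolt shear: A_b = π·27²/4 = 572.6 mm²; R_n = 469 × 572.6 × 4 × 1 / 1000 = 1074 kN → 1074 / 2 = 537 kN.
Bearing: edge l_c = 40, r_n = 165.1 kN; interior l_c = 65, r_n = 222.9 kN; R_n = 165.1 + 3·222.9 = 833.9 kN → 417 kN.
Block shear: A_gv = 2720, A_nv = 1824, A_nt = 312 mm²; R_n = min(0.6F_uA_nv, 0.6F_yA_gv) + U_bs·F_u·A_nt = 604.8 kN → 302 kN.
Block shear governs: 302 kN.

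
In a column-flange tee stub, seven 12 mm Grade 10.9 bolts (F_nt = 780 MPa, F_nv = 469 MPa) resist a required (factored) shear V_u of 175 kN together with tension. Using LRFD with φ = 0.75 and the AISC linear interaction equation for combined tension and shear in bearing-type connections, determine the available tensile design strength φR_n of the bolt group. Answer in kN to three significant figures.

A_b = π·12²/4 = 113.1 mm²; f_rv = 175 × 1000 / (7 × 113.1) = 221 MPa.
F'_nt = 1.3 F_nt − (F_nt / φF_nv) f_rv = 1.3·780 − (780/(0.75·469))·221 = 523.8 MPa, capped at F_nt → F'_nt = 523.8 MPa.
R_n = F'_nt · A_b · n = 523.8 × 113.1 × 7 / 1000 = 414.7 kN.
Design strength φR_n = 0.75 × 414.7 = 311 kN.

311 kN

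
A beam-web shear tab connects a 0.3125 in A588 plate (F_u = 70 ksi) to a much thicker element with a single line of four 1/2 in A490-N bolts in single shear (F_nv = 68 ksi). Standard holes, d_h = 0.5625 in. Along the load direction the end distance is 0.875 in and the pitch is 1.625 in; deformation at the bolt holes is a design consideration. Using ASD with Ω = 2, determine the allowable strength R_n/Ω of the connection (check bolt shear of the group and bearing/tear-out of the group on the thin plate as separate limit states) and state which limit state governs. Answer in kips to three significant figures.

26.7 kips (bolt shear governs)

Bolt shear: A_b = π·0.5²/4 = 0.1963 in²; R_n = 68 × 0.1963 × 4 × 1 = 53.41 kips → 53.41 / 2 = 26.7 kips.
Bearing (1.2 l_c t F_u ≤ 2.4 d t F_u): upper limit = 2.4·0.5·0.3125·70 = 26.25 kips.
  Edge l_c = 0.875 − 0.5625/2 = 0.5938 → r_n = 15.59 kips; interior l_c = 1.625 − 0.5625 = 1.062 → r_n = 26.25 kips.
  R_n,bearing = 1·15.59 + 3·26.25 = 94.34 kips → 94.34 / 2 = 47.2 kips.
Bolt shear governs: 26.7 kips.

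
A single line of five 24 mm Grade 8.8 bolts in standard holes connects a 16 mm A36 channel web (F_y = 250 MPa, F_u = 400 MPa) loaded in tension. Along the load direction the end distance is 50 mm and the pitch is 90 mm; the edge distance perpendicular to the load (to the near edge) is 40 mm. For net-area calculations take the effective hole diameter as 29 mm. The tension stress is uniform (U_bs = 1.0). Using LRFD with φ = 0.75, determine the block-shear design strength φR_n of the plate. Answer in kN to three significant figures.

Shear plane L_v = 50 + 4·90 = 410 mm; A_gv = 410 × 16 = 6560 mm².
A_nv = (410 − 4.5·29) × 16 = 4472 mm².
A_nt = (40 − 0.5·29) × 16 = 408 mm².
0.6 F_u A_nv = 1073 kN; 0.6 F_y A_gv = 984 kN → shear yielding governs the shear term.
R_n = 984 + 1.0 × 400 × 408 / 1000 = 1147 kN.
Design strength φR_n = 0.75 × 1147 = 860 kN.

860 kN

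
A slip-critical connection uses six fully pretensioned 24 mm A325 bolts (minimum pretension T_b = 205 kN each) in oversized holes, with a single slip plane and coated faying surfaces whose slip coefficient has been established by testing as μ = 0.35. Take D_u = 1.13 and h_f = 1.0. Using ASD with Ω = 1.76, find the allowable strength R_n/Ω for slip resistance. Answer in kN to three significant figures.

276 kN

R_n = μ · D_u · h_f · T_b · n_s · n_b = 0.35 × 1.13 × 1.0 × 205 × 1 × 6 = 486.5 kN.
Allowable strength R_n/Ω = 486.5 / 1.76 = 276 kN.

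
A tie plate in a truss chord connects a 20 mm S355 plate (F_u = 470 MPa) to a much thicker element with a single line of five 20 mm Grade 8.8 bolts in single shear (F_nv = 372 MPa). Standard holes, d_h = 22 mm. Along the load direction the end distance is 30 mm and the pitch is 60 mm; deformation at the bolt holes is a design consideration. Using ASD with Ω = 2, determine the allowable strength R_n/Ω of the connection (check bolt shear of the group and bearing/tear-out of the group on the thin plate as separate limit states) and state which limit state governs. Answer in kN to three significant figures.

292 kN (bolt shear governs)

Bolt shear: A_b = π·20²/4 = 314.2 mm²; R_n = 372 × 314.2 × 5 × 1 / 1000 = 584.3 kN → 584.3 / 2 = 292 kN.
Bearing (1.2 l_c t F_u ≤ 2.4 d t F_u): upper limit = 2.4·20·20·470 / 1000 = 451.2 kN.
  Edge l_c = 30 − 22/2 = 19 → r_n = 214.3 kN; interior l_c = 60 − 22 = 38 → r_n = 428.6 kN.
  R_n,bearing = 1·214.3 + 4·428.6 = 1929 kN → 1929 / 2 = 964 kN.
Bolt shear governs: 292 kN.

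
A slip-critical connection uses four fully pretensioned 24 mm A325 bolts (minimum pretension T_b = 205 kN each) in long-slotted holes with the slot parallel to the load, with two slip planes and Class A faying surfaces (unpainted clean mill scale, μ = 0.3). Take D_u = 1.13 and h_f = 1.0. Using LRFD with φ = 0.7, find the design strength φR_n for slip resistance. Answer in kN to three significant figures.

389 kN

R_n = μ · D_u · h_f · T_b · n_s · n_b = 0.3 × 1.13 × 1.0 × 205 × 2 × 4 = 556 kN.
Design strength φR_n = 0.7 × 556 = 389 kN.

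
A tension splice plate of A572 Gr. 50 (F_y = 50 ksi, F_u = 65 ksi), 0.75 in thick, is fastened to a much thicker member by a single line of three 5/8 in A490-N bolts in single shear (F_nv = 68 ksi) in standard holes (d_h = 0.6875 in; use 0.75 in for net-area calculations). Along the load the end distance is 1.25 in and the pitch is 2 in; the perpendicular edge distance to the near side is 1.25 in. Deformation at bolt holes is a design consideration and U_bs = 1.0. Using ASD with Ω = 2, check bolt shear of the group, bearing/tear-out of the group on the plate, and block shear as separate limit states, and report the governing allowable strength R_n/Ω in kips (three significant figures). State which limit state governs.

31.3 kips (bolt shear governs)

Bolt shear: A_b = π·0.625²/4 = 0.3068 in²; R_n = 68 × 0.3068 × 3 × 1 = 62.59 kips → 62.59 / 2 = 31.3 kips.
Bearing: edge l_c = 0.9062, r_n = 53.02 kips; interior l_c = 1.312, r_n = 73.12 kips; R_n = 53.02 + 2·73.12 = 199.3 kips → 99.6 kips.
Block shear: A_gv = 3.938, A_nv = 2.531, A_nt = 0.6562 in²; R_n = min(0.6F_uA_nv, 0.6F_yA_gv) + U_bs·F_u·A_nt = 141.4 kips → 70.7 kips.
Bolt shear governs: 31.3 kips.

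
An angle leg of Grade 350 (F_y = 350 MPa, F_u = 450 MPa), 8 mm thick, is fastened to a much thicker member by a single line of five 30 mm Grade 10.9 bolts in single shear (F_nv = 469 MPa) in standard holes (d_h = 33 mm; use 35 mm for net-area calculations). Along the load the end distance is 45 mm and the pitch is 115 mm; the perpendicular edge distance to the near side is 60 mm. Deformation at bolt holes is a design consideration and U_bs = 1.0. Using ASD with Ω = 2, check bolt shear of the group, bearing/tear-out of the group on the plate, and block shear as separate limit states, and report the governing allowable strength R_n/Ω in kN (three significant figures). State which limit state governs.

452 kN (block shear governs)

Bolt shear: A_b = π·30²/4 = 706.9 mm²; R_n = 469 × 706.9 × 5 × 1 / 1000 = 1658 kN → 1658 / 2 = 829 kN.
Bearing: edge l_c = 28.5, r_n = 123.1 kN; interior l_c = 82, r_n = 259.2 kN; R_n = 123.1 + 4·259.2 = 1160 kN → 580 kN.
Block shear: A_gv = 4040, A_nv = 2780, A_nt = 340 mm²; R_n = min(0.6F_uA_nv, 0.6F_yA_gv) + U_bs·F_u·A_nt = 903.6 kN → 452 kN.
Block shear governs: 452 kN.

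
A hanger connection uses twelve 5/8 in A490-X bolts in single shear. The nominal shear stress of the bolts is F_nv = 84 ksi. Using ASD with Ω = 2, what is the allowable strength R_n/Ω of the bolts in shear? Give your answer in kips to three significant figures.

A_b = π × 0.625² / 4 = 0.3068 in².
R_n = F_nv · A_b · n · n_s = 84 × 0.3068 × 12 × 1 = 309.3 kips.
Allowable strength R_n/Ω = 309.3 / 2 = 155 kips.

155 kips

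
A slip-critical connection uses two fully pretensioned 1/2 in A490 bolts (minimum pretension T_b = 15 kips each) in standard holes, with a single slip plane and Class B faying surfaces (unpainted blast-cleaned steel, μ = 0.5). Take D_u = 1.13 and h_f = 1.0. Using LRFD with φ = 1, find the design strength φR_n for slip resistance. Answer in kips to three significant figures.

R_n = μ · D_u · h_f · T_b · n_s · n_b = 0.5 × 1.13 × 1.0 × 15 × 1 × 2 = 16.95 kips.
Design strength φR_n = 1 × 16.95 = 16.9 kips.

16.9 kips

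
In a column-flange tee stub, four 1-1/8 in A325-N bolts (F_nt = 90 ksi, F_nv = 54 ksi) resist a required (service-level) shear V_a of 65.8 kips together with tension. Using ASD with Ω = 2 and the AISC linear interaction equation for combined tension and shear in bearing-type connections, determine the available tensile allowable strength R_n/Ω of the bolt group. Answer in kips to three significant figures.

A_b = π·1.125²/4 = 0.994 in²; f_rv = 65.8 / (4 × 0.994) = 16.55 ksi.
F'_nt = 1.3 F_nt − (Ω F_nt / F_nv) f_rv = 1.3·90 − (2·90/54)·16.55 = 61.84 ksi, capped at F_nt → F'_nt = 61.84 ksi.
R_n = F'_nt · A_b · n = 61.84 × 0.994 × 4 = 245.9 kips.
Allowable strength R_n/Ω = 245.9 / 2 = 123 kips.

123 kips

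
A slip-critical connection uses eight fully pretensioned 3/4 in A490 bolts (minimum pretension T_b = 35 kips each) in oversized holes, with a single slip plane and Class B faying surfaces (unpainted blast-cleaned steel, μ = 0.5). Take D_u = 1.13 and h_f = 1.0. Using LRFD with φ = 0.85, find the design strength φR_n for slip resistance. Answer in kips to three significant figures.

R_n = μ · D_u · h_f · T_b · n_s · n_b = 0.5 × 1.13 × 1.0 × 35 × 1 × 8 = 158.2 kips.
Design strength φR_n = 0.85 × 158.2 = 134 kips.

134 kips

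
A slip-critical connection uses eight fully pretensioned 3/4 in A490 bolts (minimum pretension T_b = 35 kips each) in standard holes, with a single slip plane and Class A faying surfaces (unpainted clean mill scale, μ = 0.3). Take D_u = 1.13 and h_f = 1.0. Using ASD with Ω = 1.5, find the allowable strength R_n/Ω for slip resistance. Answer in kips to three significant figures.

R_n = μ · D_u · h_f · T_b · n_s · n_b = 0.3 × 1.13 × 1.0 × 35 × 1 × 8 = 94.92 kips.
Allowable strength R_n/Ω = 94.92 / 1.5 = 63.3 kips.

63.3 kips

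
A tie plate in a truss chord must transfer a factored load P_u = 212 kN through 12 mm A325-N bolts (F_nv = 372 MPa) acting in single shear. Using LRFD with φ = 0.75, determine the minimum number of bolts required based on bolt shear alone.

7 bolts

A_b = π·12²/4 = 113.1 mm².
Per-bolt design strength φR_n = 0.75 × 372 × 113.1 × 1 / 1000 = 31.55 kN.
n ≥ 212 / 31.55 = 6.719 → use 7 bolts.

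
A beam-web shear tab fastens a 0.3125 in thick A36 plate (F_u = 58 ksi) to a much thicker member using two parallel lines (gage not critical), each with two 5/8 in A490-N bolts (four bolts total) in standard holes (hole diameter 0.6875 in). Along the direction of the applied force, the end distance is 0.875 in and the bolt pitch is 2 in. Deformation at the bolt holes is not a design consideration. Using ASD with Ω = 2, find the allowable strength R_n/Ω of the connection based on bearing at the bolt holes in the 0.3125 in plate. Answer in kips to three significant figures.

48.4 kips

Per bolt r_n = 1.5 l_c t F_u ≤ 3.0 d t F_u; upper limit = 3.0 × 0.625 × 0.3125 × 58 = 33.98 kips.
Edge bolt: l_c = 0.875 − 0.6875/2 = 0.5312 in → 1.5 × 0.5312 × 0.3125 × 58 = 14.44 → r_n = 14.44 kips.
Interior bolts: l_c = 2 − 0.6875 = 1.312 in → 1.5 × 1.312 × 0.3125 × 58 = 35.68 → r_n = 33.98 kips.
R_n = 2 × 14.44 + 2 × 33.98 = 96.86 kips.
Allowable strength R_n/Ω = 96.86 / 2 = 48.4 kips.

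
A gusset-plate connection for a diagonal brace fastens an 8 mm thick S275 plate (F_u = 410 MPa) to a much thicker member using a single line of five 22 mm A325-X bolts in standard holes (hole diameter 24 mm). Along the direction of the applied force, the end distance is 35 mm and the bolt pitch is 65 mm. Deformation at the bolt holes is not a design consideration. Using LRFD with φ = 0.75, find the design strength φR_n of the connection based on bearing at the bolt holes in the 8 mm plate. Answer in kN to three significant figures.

690 kN

Per bolt r_n = 1.5 l_c t F_u ≤ 3.0 d t F_u; upper limit = 3.0 × 22 × 8 × 410 / 1000 = 216.5 kN.
Edge bolt: l_c = 35 − 24/2 = 23 mm → 1.5 × 23 × 8 × 410 / 1000 = 113.2 → r_n = 113.2 kN.
Interior bolts: l_c = 65 − 24 = 41 mm → 1.5 × 41 × 8 × 410 / 1000 = 201.7 → r_n = 201.7 kN.
R_n = 1 × 113.2 + 4 × 201.7 = 920 kN.
Design strength φR_n = 0.75 × 920 = 690 kN.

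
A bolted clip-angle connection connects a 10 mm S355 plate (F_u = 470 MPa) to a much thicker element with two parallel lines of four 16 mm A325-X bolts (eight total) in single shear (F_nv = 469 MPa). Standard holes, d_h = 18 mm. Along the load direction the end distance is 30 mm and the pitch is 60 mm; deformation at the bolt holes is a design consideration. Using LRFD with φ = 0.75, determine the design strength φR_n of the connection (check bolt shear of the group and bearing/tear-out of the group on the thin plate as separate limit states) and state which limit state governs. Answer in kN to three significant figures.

566 kN (bolt shear governs)

Bolt shear: A_b = π·16²/4 = 201.1 mm²; R_n = 469 × 201.1 × 8 × 1 / 1000 = 754.4 kN → 0.75 × 754.4 = 566 kN.
Bearing (1.2 l_c t F_u ≤ 2.4 d t F_u): upper limit = 2.4·16·10·470 / 1000 = 180.5 kN.
  Edge l_c = 30 − 18/2 = 21 → r_n = 118.4 kN; interior l_c = 60 − 18 = 42 → r_n = 180.5 kN.
  R_n,bearing = 2·118.4 + 6·180.5 = 1320 kN → 0.75 × 1320 = 990 kN.
Bolt shear governs: 566 kN.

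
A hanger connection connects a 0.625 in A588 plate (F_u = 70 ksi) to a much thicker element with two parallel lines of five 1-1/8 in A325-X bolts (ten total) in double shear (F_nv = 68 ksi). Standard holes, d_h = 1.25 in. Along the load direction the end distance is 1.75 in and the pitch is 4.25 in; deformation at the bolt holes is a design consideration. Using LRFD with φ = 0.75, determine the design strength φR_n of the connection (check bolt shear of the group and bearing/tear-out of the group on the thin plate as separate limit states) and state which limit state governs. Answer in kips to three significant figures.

Bolt shear: A_b = π·1.125²/4 = 0.994 in²; R_n = 68 × 0.994 × 10 × 2 = 1352 kips → 0.75 × 1352 = 1010 kips.
Bearing (1.2 l_c t F_u ≤ 2.4 d t F_u): upper limit = 2.4·1.125·0.625·70 = 118.1 kips.
  Edge l_c = 1.75 − 1.25/2 = 1.125 → r_n = 59.06 kips; interior l_c = 4.25 − 1.25 = 3 → r_n = 118.1 kips.
  R_n,bearing = 2·59.06 + 8·118.1 = 1063 kips → 0.75 × 1063 = 797 kips.
Bearing governs: 797 kips.

797 kips (bearing governs)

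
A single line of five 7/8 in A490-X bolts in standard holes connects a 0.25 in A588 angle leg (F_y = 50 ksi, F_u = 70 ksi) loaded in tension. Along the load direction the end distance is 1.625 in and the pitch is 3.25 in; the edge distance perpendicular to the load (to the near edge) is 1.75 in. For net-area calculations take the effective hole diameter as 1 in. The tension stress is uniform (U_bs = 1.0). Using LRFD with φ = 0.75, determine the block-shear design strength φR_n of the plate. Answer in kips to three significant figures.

96.1 kips

Shear plane L_v = 1.625 + 4·3.25 = 14.62 in; A_gv = 14.62 × 0.25 = 3.656 in².
A_nv = (14.62 − 4.5·1) × 0.25 = 2.531 in².
A_nt = (1.75 − 0.5·1) × 0.25 = 0.3125 in².
0.6 F_u A_nv = 106.3 kips; 0.6 F_y A_gv = 109.7 kips → shear rupture governs the shear term.
R_n = 106.3 + 1.0 × 70 × 0.3125 = 128.2 kips.
Design strength φR_n = 0.75 × 128.2 = 96.1 kips.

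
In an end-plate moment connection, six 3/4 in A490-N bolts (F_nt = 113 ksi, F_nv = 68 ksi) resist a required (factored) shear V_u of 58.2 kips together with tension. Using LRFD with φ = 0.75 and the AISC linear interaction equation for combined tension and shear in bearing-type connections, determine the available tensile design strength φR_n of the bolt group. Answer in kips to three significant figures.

A_b = π·0.75²/4 = 0.4418 in²; f_rv = 58.2 / (6 × 0.4418) = 21.96 ksi.
F'_nt = 1.3 F_nt − (F_nt / φF_nv) f_rv = 1.3·113 − (113/(0.75·68))·21.96 = 98.25 ksi, capped at F_nt → F'_nt = 98.25 ksi.
R_n = F'_nt · A_b · n = 98.25 × 0.4418 × 6 = 260.4 kips.
Design strength φR_n = 0.75 × 260.4 = 195 kips.

195 kips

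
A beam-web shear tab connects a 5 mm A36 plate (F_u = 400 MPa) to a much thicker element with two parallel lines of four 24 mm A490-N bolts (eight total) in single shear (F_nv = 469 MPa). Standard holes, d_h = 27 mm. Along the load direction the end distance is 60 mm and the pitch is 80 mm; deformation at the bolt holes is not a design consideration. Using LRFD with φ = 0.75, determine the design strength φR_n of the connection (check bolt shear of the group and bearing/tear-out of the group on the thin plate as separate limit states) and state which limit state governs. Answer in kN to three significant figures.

857 kN (bearing governs)

Bolt shear: A_b = π·24²/4 = 452.4 mm²; R_n = 469 × 452.4 × 8 × 1 / 1000 = 1697 kN → 0.75 × 1697 = 1270 kN.
Bearing (1.5 l_c t F_u ≤ 3.0 d t F_u): upper limit = 3.0·24·5·400 / 1000 = 144 kN.
  Edge l_c = 60 − 27/2 = 46.5 → r_n = 139.5 kN; interior l_c = 80 − 27 = 53 → r_n = 144 kN.
  R_n,bearing = 2·139.5 + 6·144 = 1143 kN → 0.75 × 1143 = 857 kN.
Bearing governs: 857 kN.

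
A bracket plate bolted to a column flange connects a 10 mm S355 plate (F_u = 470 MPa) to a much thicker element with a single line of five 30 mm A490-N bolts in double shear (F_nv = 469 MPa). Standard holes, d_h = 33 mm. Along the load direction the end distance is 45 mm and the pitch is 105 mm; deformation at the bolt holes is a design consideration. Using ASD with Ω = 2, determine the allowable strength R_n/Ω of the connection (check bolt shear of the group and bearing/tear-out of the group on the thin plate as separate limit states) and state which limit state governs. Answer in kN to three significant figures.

757 kN (bearing governs)

Bolt shear: A_b = π·30²/4 = 706.9 mm²; R_n = 469 × 706.9 × 5 × 2 / 1000 = 3315 kN → 3315 / 2 = 1660 kN.
Bearing (1.2 l_c t F_u ≤ 2.4 d t F_u): upper limit = 2.4·30·10·470 / 1000 = 338.4 kN.
  Edge l_c = 45 − 33/2 = 28.5 → r_n = 160.7 kN; interior l_c = 105 − 33 = 72 → r_n = 338.4 kN.
  R_n,bearing = 1·160.7 + 4·338.4 = 1514 kN → 1514 / 2 = 757 kN.
Bearing governs: 757 kN.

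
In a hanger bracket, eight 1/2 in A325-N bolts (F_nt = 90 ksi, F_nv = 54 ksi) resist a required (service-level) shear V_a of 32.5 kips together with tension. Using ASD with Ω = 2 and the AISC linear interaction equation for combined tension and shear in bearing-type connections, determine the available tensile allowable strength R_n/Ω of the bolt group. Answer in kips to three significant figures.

A_b = π·0.5²/4 = 0.1963 in²; f_rv = 32.5 / (8 × 0.1963) = 20.69 ksi.
F'_nt = 1.3 F_nt − (Ω F_nt / F_nv) f_rv = 1.3·90 − (2·90/54)·20.69 = 48.03 ksi, capped at F_nt → F'_nt = 48.03 ksi.
R_n = F'_nt · A_b · n = 48.03 × 0.1963 × 8 = 75.45 kips.
Allowable strength R_n/Ω = 75.45 / 2 = 37.7 kips.

37.7 kips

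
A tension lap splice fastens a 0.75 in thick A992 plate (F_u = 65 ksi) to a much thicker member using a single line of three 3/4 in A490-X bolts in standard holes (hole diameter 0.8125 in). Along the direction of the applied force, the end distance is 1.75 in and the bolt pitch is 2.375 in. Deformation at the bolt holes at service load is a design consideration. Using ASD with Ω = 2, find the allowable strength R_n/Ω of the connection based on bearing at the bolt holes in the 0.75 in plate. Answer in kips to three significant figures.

Per bolt r_n = 1.2 l_c t F_u ≤ 2.4 d t F_u; upper limit = 2.4 × 0.75 × 0.75 × 65 = 87.75 kips.
Edge bolt: l_c = 1.75 − 0.8125/2 = 1.344 in → 1.2 × 1.344 × 0.75 × 65 = 78.61 → r_n = 78.61 kips.
Interior bolts: l_c = 2.375 − 0.8125 = 1.562 in → 1.2 × 1.562 × 0.75 × 65 = 91.41 → r_n = 87.75 kips.
R_n = 1 × 78.61 + 2 × 87.75 = 254.1 kips.
Allowable strength R_n/Ω = 254.1 / 2 = 127 kips.

127 kips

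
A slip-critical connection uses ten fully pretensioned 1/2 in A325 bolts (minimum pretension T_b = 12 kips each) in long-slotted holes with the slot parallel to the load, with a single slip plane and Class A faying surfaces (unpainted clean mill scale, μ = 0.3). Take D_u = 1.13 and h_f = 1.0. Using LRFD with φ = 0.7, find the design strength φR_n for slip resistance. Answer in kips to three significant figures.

28.5 kips

R_n = μ · D_u · h_f · T_b · n_s · n_b = 0.3 × 1.13 × 1.0 × 12 × 1 × 10 = 40.68 kips.
Design strength φR_n = 0.7 × 40.68 = 28.5 kips.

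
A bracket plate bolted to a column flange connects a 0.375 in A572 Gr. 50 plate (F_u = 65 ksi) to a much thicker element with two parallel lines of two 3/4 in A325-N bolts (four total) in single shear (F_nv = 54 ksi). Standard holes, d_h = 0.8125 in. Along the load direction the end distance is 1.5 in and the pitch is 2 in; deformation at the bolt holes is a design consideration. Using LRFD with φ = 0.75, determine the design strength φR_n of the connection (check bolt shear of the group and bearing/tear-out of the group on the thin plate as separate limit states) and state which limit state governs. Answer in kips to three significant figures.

71.6 kips (bolt shear governs)

Bolt shear: A_b = π·0.75²/4 = 0.4418 in²; R_n = 54 × 0.4418 × 4 × 1 = 95.43 kips → 0.75 × 95.43 = 71.6 kips.
Bearing (1.2 l_c t F_u ≤ 2.4 d t F_u): upper limit = 2.4·0.75·0.375·65 = 43.87 kips.
  Edge l_c = 1.5 − 0.8125/2 = 1.094 → r_n = 31.99 kips; interior l_c = 2 − 0.8125 = 1.188 → r_n = 34.73 kips.
  R_n,bearing = 2·31.99 + 2·34.73 = 133.5 kips → 0.75 × 133.5 = 100 kips.
Bolt shear governs: 71.6 kips.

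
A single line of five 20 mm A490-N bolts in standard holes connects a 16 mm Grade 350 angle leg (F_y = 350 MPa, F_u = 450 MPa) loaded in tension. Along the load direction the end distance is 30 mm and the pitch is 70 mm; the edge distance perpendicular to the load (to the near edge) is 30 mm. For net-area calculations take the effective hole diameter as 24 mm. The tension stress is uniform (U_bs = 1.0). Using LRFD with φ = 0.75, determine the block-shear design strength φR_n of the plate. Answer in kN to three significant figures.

752 kN

Shear plane L_v = 30 + 4·70 = 310 mm; A_gv = 310 × 16 = 4960 mm².
A_nv = (310 − 4.5·24) × 16 = 3232 mm².
A_nt = (30 − 0.5·24) × 16 = 288 mm².
0.6 F_u A_nv = 872.6 kN; 0.6 F_y A_gv = 1042 kN → shear rupture governs the shear term.
R_n = 872.6 + 1.0 × 450 × 288 / 1000 = 1002 kN.
Design strength φR_n = 0.75 × 1002 = 752 kN.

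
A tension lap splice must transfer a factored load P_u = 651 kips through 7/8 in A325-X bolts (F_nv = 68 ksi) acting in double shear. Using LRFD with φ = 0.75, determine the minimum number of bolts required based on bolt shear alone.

11 bolts

A_b = π·0.875²/4 = 0.6013 in².
Per-bolt design strength φR_n = 0.75 × 68 × 0.6013 × 2 = 61.33 kips.
n ≥ 651 / 61.33 = 10.61 → use 11 bolts.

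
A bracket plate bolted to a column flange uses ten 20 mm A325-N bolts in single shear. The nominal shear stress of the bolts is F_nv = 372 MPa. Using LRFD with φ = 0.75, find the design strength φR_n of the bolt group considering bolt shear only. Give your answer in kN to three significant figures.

877 kN

A_b = π × 20² / 4 = 314.2 mm².
R_n = F_nv · A_b · n · n_s = 372 × 314.2 × 10 × 1 / 1000 = 1169 kN.
Design strength φR_n = 0.75 × 1169 = 877 kN.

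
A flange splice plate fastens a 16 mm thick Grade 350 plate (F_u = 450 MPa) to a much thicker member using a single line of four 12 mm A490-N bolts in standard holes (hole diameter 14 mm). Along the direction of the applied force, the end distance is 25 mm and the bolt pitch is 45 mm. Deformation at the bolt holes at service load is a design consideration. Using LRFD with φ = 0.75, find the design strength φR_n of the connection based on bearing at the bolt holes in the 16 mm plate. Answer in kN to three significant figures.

Per bolt r_n = 1.2 l_c t F_u ≤ 2.4 d t F_u; upper limit = 2.4 × 12 × 16 × 450 / 1000 = 207.4 kN.
Edge bolt: l_c = 25 − 14/2 = 18 mm → 1.2 × 18 × 16 × 450 / 1000 = 155.5 → r_n = 155.5 kN.
Interior bolts: l_c = 45 − 14 = 31 mm → 1.2 × 31 × 16 × 450 / 1000 = 267.8 → r_n = 207.4 kN.
R_n = 1 × 155.5 + 3 × 207.4 = 777.6 kN.
Design strength φR_n = 0.75 × 777.6 = 583 kN.

583 kN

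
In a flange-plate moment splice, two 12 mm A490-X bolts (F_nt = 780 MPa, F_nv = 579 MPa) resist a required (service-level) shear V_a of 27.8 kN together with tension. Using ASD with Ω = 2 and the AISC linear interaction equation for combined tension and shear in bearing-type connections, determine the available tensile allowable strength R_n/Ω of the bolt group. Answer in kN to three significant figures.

A_b = π·12²/4 = 113.1 mm²; f_rv = 27.8 × 1000 / (2 × 113.1) = 122.9 MPa.
F'_nt = 1.3 F_nt − (Ω F_nt / F_nv) f_rv = 1.3·780 − (2·780/579)·122.9 = 682.9 MPa, capped at F_nt → F'_nt = 682.9 MPa.
R_n = F'_nt · A_b · n = 682.9 × 113.1 × 2 / 1000 = 154.5 kN.
Allowable strength R_n/Ω = 154.5 / 2 = 77.2 kN.

77.2 kN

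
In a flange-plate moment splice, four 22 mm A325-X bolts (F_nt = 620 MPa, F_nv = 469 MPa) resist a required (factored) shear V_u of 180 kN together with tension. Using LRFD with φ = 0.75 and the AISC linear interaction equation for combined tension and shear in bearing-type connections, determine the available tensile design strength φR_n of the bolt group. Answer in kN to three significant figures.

681 kN

A_b = π·22²/4 = 380.1 mm²; f_rv = 180 × 1000 / (4 × 380.1) = 118.4 MPa.
F'_nt = 1.3 F_nt − (F_nt / φF_nv) f_rv = 1.3·620 − (620/(0.75·469))·118.4 = 597.3 MPa, capped at F_nt → F'_nt = 597.3 MPa.
R_n = F'_nt · A_b · n = 597.3 × 380.1 × 4 / 1000 = 908.3 kN.
Design strength φR_n = 0.75 × 908.3 = 681 kN.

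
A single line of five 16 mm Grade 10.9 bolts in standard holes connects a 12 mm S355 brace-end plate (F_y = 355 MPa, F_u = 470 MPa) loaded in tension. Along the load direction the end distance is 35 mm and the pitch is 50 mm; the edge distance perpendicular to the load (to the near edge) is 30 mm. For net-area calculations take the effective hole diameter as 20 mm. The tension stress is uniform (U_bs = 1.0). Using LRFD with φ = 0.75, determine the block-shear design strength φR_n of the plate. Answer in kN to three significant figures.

Shear plane L_v = 35 + 4·50 = 235 mm; A_gv = 235 × 12 = 2820 mm².
A_nv = (235 − 4.5·20) × 12 = 1740 mm².
A_nt = (30 − 0.5·20) × 12 = 240 mm².
0.6 F_u A_nv = 490.7 kN; 0.6 F_y A_gv = 600.7 kN → shear rupture governs the shear term.
R_n = 490.7 + 1.0 × 470 × 240 / 1000 = 603.5 kN.
Design strength φR_n = 0.75 × 603.5 = 453 kN.

453 kN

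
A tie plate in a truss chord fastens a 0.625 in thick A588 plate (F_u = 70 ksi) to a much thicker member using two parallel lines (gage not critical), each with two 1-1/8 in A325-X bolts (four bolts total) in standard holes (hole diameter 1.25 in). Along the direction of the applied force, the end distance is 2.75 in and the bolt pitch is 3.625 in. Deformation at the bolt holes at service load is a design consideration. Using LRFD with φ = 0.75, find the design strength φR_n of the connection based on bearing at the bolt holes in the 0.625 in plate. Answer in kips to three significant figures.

345 kips

Per bolt r_n = 1.2 l_c t F_u ≤ 2.4 d t F_u; upper limit = 2.4 × 1.125 × 0.625 × 70 = 118.1 kips.
Edge bolt: l_c = 2.75 − 1.25/2 = 2.125 in → 1.2 × 2.125 × 0.625 × 70 = 111.6 → r_n = 111.6 kips.
Interior bolts: l_c = 3.625 − 1.25 = 2.375 in → 1.2 × 2.375 × 0.625 × 70 = 124.7 → r_n = 118.1 kips.
R_n = 2 × 111.6 + 2 × 118.1 = 459.4 kips.
Design strength φR_n = 0.75 × 459.4 = 345 kips.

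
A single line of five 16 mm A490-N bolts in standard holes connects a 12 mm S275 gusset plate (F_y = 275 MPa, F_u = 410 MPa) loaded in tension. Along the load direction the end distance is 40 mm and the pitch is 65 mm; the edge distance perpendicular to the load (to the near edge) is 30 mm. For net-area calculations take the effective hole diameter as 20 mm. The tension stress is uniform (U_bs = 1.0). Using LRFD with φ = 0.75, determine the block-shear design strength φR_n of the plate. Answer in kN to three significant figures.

519 kN

Shear plane L_v = 40 + 4·65 = 300 mm; A_gv = 300 × 12 = 3600 mm².
A_nv = (300 − 4.5·20) × 12 = 2520 mm².
A_nt = (30 − 0.5·20) × 12 = 240 mm².
0.6 F_u A_nv = 619.9 kN; 0.6 F_y A_gv = 594 kN → shear yielding governs the shear term.
R_n = 594 + 1.0 × 410 × 240 / 1000 = 692.4 kN.
Design strength φR_n = 0.75 × 692.4 = 519 kN.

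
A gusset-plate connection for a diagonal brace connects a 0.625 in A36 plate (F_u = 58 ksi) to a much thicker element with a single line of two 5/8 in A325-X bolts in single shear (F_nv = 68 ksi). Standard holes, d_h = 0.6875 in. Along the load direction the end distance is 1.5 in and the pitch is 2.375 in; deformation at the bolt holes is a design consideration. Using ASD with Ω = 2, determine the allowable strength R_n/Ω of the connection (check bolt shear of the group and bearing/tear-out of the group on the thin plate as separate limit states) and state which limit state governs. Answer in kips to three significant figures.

Bolt shear: A_b = π·0.625²/4 = 0.3068 in²; R_n = 68 × 0.3068 × 2 × 1 = 41.72 kips → 41.72 / 2 = 20.9 kips.
Bearing (1.2 l_c t F_u ≤ 2.4 d t F_u): upper limit = 2.4·0.625·0.625·58 = 54.38 kips.
  Edge l_c = 1.5 − 0.6875/2 = 1.156 → r_n = 50.3 kips; interior l_c = 2.375 − 0.6875 = 1.688 → r_n = 54.38 kips.
  R_n,bearing = 1·50.3 + 1·54.38 = 104.7 kips → 104.7 / 2 = 52.3 kips.
Bolt shear governs: 20.9 kips.

20.9 kips (bolt shear governs)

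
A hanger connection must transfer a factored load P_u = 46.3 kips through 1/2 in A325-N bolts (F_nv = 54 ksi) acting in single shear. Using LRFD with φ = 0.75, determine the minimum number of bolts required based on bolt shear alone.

A_b = π·0.5²/4 = 0.1963 in².
Per-bolt design strength φR_n = 0.75 × 54 × 0.1963 × 1 = 7.952 kips.
n ≥ 46.3 / 7.952 = 5.822 → use 6 bolts.

6 bolts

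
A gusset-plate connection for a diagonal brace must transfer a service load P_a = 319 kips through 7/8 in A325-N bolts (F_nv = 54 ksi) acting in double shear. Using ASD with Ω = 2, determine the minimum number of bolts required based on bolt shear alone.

A_b = π·0.875²/4 = 0.6013 in².
Per-bolt allowable strength R_n/Ω = 54 × 0.6013 × 2 / 2 = 32.47 kips.
n ≥ 319 / 32.47 = 9.824 → use 10 bolts.

10 bolts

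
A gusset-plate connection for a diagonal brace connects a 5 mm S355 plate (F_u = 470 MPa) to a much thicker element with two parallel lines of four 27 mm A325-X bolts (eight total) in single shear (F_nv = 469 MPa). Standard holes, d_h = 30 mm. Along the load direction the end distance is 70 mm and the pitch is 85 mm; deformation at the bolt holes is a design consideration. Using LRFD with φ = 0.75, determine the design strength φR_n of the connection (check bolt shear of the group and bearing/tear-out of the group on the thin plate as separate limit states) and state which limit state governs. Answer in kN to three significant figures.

914 kN (bearing governs)

Bolt shear: A_b = π·27²/4 = 572.6 mm²; R_n = 469 × 572.6 × 8 × 1 / 1000 = 2148 kN → 0.75 × 2148 = 1610 kN.
Bearing (1.2 l_c t F_u ≤ 2.4 d t F_u): upper limit = 2.4·27·5·470 / 1000 = 152.3 kN.
  Edge l_c = 70 − 30/2 = 55 → r_n = 152.3 kN; interior l_c = 85 − 30 = 55 → r_n = 152.3 kN.
  R_n,bearing = 2·152.3 + 6·152.3 = 1218 kN → 0.75 × 1218 = 914 kN.
Bearing governs: 914 kN.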